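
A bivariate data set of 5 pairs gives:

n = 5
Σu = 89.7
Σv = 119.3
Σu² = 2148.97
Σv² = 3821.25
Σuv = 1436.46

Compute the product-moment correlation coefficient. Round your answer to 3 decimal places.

-0.970

r = (nΣuv − ΣuΣv) / √[(nΣu² − (Σu)²)(nΣv² − (Σv)²)]
Numerator: 5×1436.46 − 89.7×119.3 = -3518.91
Denominator: √[(10744.85 − 8046.09)(19106.25 − 14232.49)] = √[2698.76 × 4873.76] = 3626.7215
r = -3518.91 / 3626.7215 ≈ -0.970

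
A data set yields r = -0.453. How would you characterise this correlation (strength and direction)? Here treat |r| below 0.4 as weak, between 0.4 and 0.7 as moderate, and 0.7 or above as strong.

moderate negative

r = -0.453 < 0 so the relationship is negative.
|r| = 0.453, which falls in the moderate range.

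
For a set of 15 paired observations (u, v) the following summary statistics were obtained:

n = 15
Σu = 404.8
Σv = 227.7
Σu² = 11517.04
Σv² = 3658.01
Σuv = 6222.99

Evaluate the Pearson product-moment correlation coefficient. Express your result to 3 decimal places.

r = (nΣuv − ΣuΣv) / √[(nΣu² − (Σu)²)(nΣv² − (Σv)²)]
Numerator: 15×6222.99 − 404.8×227.7 = 1171.89
Denominator: √[(172755.6 − 163863.04)(54870.15 − 51847.29)] = √[8892.56 × 3022.86] = 5184.6855
r = 1171.89 / 5184.6855 ≈ 0.226

0.226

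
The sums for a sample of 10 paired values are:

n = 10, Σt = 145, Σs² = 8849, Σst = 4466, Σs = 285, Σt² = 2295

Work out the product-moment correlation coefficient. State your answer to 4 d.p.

r = (nΣst − ΣsΣt) / √[(nΣs² − (Σs)²)(nΣt² − (Σt)²)]
Numerator: 10×4466 − 285×145 = 3335
Denominator: √[(88490 − 81225)(22950 − 21025)] = √[7265 × 1925] = 3739.6691
r = 3335 / 3739.6691 ≈ 0.8918

0.8918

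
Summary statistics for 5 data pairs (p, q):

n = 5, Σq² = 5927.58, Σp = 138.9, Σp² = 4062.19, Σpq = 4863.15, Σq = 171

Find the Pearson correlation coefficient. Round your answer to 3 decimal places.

r = (nΣpq − ΣpΣq) / √[(nΣp² − (Σp)²)(nΣq² − (Σq)²)]
Numerator: 5×4863.15 − 138.9×171 = 563.85
Denominator: √[(20310.95 − 19293.21)(29637.9 − 29241)] = √[1017.74 × 396.9] = 635.5635
r = 563.85 / 635.5635 ≈ 0.887

0.887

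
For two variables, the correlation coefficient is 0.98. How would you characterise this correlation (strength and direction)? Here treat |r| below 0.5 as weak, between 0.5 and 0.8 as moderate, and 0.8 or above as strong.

r = 0.98 > 0 so the relationship is positive.
|r| = 0.98, which falls in the strong range.

strong positive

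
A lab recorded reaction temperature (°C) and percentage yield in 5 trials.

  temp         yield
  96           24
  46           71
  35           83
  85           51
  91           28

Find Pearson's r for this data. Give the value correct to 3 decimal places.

n = 5, Σx = 353, Σy = 257, Σx² = 28063, Σy² = 15891, Σxy = 15358
nΣxy − ΣxΣy = 76790 − 90721 = -13931
nΣx² − (Σx)² = 140315 − 124609 = 15706; nΣy² − (Σy)² = 79455 − 66049 = 13406
r = -13931 / √(15706 × 13406) = -13931 / 14510.5009 ≈ -0.960

-0.960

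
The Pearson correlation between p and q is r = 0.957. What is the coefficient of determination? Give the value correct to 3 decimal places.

r² = (0.957)² = 0.916

0.916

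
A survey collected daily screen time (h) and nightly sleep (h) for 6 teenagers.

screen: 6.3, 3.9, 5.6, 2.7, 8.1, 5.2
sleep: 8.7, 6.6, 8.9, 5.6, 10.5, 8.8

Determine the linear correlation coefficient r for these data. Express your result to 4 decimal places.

n = 6, Σx = 31.8, Σy = 49.1, Σx² = 186.2, Σy² = 417.51, Σxy = 276.32
nΣxy − ΣxΣy = 1657.92 − 1561.38 = 96.54
nΣx² − (Σx)² = 1117.2 − 1011.24 = 105.96; nΣy² − (Σy)² = 2505.06 − 2410.81 = 94.25
r = 96.54 / √(105.96 × 94.25) = 96.54 / 99.9336 ≈ 0.9660

0.9660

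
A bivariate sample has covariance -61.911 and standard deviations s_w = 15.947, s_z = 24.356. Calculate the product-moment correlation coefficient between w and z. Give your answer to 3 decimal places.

r = Cov(w,z) / (s_w · s_z) = -61.911 / (15.947 × 24.356)
  = -61.911 / 388.4051 ≈ -0.159

-0.159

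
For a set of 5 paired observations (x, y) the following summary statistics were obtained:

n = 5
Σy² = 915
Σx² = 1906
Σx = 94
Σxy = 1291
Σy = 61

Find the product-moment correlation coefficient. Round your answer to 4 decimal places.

r = (nΣxy − ΣxΣy) / √[(nΣx² − (Σx)²)(nΣy² − (Σy)²)]
Numerator: 5×1291 − 94×61 = 721
Denominator: √[(9530 − 8836)(4575 − 3721)] = √[694 × 854] = 769.8545
r = 721 / 769.8545 ≈ 0.9365

0.9365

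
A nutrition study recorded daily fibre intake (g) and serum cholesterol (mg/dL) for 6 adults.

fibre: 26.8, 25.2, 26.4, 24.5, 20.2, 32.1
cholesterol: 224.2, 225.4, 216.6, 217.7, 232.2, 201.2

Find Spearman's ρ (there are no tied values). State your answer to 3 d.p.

Rank fibre: 5, 3, 4, 2, 1, 6
Rank cholesterol: 4, 5, 2, 3, 6, 1
d = rank(fibre) − rank(cholesterol): 1, -2, 2, -1, -5, 5; Σd² = 60
ρ = 1 − 6Σd² / [n(n²−1)] = 1 − 6×60 / (6×35) = 1 − 360/210 ≈ -0.714

-0.714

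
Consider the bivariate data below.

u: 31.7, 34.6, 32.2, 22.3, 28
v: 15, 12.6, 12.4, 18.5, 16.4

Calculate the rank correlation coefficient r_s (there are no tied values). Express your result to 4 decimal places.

Rank u: 3, 5, 4, 1, 2
Rank v: 3, 2, 1, 5, 4
d = rank(u) − rank(v): 0, 3, 3, -4, -2; Σd² = 38
ρ = 1 − 6Σd² / [n(n²−1)] = 1 − 6×38 / (5×24) = 1 − 228/120 ≈ -0.9000

-0.9000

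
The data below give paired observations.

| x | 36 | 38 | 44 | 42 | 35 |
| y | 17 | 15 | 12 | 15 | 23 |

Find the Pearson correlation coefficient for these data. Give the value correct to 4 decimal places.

-0.8347

n = 5, Σx = 195, Σy = 82, Σx² = 7665, Σy² = 1412, Σxy = 3145
nΣxy − ΣxΣy = 15725 − 15990 = -265
nΣx² − (Σx)² = 38325 − 38025 = 300; nΣy² − (Σy)² = 7060 − 6724 = 336
r = -265 / √(300 × 336) = -265 / 317.4902 ≈ -0.8347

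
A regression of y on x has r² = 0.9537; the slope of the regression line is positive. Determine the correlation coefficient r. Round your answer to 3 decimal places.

0.977

|r| = √0.9537 = 0.977
The association is positive, so r = 0.977.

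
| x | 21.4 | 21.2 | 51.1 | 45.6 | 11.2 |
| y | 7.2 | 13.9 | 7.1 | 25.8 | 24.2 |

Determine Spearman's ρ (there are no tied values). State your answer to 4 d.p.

Rank x: 3, 2, 5, 4, 1
Rank y: 2, 3, 1, 5, 4
d = rank(x) − rank(y): 1, -1, 4, -1, -3; Σd² = 28
ρ = 1 − 6Σd² / [n(n²−1)] = 1 − 6×28 / (5×24) = 1 − 168/120 ≈ -0.4000

-0.4000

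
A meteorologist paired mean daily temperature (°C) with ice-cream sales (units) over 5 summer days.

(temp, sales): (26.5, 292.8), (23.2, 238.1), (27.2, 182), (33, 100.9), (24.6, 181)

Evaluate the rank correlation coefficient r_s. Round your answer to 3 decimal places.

Rank temp: 3, 1, 4, 5, 2
Rank sales: 5, 4, 3, 1, 2
d = rank(temp) − rank(sales): -2, -3, 1, 4, 0; Σd² = 30
ρ = 1 − 6Σd² / [n(n²−1)] = 1 − 6×30 / (5×24) = 1 − 180/120 ≈ -0.500

-0.500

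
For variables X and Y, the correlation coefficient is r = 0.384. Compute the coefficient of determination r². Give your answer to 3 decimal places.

0.147

r² = (0.384)² = 0.147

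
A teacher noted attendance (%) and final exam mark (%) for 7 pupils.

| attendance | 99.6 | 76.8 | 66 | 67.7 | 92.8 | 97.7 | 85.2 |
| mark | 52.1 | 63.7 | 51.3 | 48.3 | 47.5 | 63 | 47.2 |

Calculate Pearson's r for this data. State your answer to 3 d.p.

n = 7, Σx = 585.8, Σy = 373.1, Σx² = 50173.86, Σy² = 20189.77, Σxy = 31321.57
nΣxy − ΣxΣy = 219250.99 − 218561.98 = 689.01
nΣx² − (Σx)² = 351217.02 − 343161.64 = 8055.38; nΣy² − (Σy)² = 141328.39 − 139203.61 = 2124.78
r = 689.01 / √(8055.38 × 2124.78) = 689.01 / 4137.1379 ≈ 0.167

0.167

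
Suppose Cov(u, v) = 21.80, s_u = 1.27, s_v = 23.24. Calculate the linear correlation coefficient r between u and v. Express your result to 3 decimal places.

r = Cov(u,v) / (s_u · s_v) = 21.80 / (1.27 × 23.24)
  = 21.80 / 29.5148 ≈ 0.739

0.739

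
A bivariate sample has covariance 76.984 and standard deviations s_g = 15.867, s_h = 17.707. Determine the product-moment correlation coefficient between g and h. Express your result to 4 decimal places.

0.2740

r = Cov(g,h) / (s_g · s_h) = 76.984 / (15.867 × 17.707)
  = 76.984 / 280.9570 ≈ 0.2740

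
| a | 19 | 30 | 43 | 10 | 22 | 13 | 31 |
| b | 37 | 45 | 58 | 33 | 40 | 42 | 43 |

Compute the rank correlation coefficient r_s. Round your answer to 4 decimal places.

Rank a: 3, 5, 7, 1, 4, 2, 6
Rank b: 2, 6, 7, 1, 3, 4, 5
d = rank(a) − rank(b): 1, -1, 0, 0, 1, -2, 1; Σd² = 8
ρ = 1 − 6Σd² / [n(n²−1)] = 1 − 6×8 / (7×48) = 1 − 48/336 ≈ 0.8571

0.8571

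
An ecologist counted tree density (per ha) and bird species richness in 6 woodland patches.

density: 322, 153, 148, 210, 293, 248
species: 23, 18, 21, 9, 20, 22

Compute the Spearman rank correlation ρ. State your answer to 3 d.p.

0.486

Rank density: 6, 2, 1, 3, 5, 4
Rank species: 6, 2, 4, 1, 3, 5
d = rank(density) − rank(species): 0, 0, -3, 2, 2, -1; Σd² = 18
ρ = 1 − 6Σd² / [n(n²−1)] = 1 − 6×18 / (6×35) = 1 − 108/210 ≈ 0.486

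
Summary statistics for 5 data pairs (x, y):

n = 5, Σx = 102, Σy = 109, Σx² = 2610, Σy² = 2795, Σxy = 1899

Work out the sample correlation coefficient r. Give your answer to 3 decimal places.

r = (nΣxy − ΣxΣy) / √[(nΣx² − (Σx)²)(nΣy² − (Σy)²)]
Numerator: 5×1899 − 102×109 = -1623
Denominator: √[(13050 − 10404)(13975 − 11881)] = √[2646 × 2094] = 2353.8743
r = -1623 / 2353.8743 ≈ -0.690

-0.690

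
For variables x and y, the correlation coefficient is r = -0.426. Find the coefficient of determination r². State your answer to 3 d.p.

r² = (-0.426)² = 0.181

0.181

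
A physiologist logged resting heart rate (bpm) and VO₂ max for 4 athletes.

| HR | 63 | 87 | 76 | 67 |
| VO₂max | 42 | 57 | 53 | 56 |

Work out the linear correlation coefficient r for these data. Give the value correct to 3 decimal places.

n = 4, Σx = 293, Σy = 208, Σx² = 21803, Σy² = 10958, Σxy = 15385
nΣxy − ΣxΣy = 61540 − 60944 = 596
nΣx² − (Σx)² = 87212 − 85849 = 1363; nΣy² − (Σy)² = 43832 − 43264 = 568
r = 596 / √(1363 × 568) = 596 / 879.8773 ≈ 0.677

0.677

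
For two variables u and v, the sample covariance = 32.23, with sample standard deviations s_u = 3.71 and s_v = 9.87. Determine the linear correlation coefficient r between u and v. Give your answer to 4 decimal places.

r = Cov(u,v) / (s_u · s_v) = 32.23 / (3.71 × 9.87)
  = 32.23 / 36.6177 ≈ 0.8802

0.8802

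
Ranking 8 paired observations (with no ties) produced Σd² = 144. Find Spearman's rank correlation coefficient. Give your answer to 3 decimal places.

-0.714

ρ = 1 − 6Σd² / [n(n²−1)] = 1 − 6×144 / (8×63)
  = 1 − 864/504 = 1 − 1.7143 ≈ -0.714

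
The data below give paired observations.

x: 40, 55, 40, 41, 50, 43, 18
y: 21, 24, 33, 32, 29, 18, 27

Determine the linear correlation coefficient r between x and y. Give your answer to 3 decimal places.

-0.108

n = 7, Σx = 287, Σy = 184, Σx² = 12579, Σy² = 5024, Σxy = 7502
nΣxy − ΣxΣy = 52514 − 52808 = -294
nΣx² − (Σx)² = 88053 − 82369 = 5684; nΣy² − (Σy)² = 35168 − 33856 = 1312
r = -294 / √(5684 × 1312) = -294 / 2730.8255 ≈ -0.108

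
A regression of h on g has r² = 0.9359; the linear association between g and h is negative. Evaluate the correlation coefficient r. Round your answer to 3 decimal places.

-0.967

|r| = √0.9359 = 0.967
The association is negative, so r = −0.967.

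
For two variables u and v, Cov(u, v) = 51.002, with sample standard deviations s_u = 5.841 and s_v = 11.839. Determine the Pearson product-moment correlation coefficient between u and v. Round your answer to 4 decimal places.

0.7375

r = Cov(u,v) / (s_u · s_v) = 51.002 / (5.841 × 11.839)
  = 51.002 / 69.1516 ≈ 0.7375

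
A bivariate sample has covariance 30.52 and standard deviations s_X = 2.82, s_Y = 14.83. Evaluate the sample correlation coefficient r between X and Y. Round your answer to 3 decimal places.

0.730

r = Cov(X,Y) / (s_X · s_Y) = 30.52 / (2.82 × 14.83)
  = 30.52 / 41.8206 ≈ 0.730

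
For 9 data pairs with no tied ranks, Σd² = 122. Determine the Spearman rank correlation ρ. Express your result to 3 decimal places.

ρ = 1 − 6Σd² / [n(n²−1)] = 1 − 6×122 / (9×80)
  = 1 − 732/720 = 1 − 1.0167 ≈ -0.017

-0.017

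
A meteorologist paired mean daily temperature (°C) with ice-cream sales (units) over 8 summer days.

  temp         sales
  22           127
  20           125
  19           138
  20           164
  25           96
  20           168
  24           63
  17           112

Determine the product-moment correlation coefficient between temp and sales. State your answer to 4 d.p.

-0.5573

n = 8, Σx = 167, Σy = 993, Σx² = 3535, Σy² = 131647, Σxy = 20372
nΣxy − ΣxΣy = 162976 − 165831 = -2855
nΣx² − (Σx)² = 28280 − 27889 = 391; nΣy² − (Σy)² = 1053176 − 986049 = 67127
r = -2855 / √(391 × 67127) = -2855 / 5123.1491 ≈ -0.5573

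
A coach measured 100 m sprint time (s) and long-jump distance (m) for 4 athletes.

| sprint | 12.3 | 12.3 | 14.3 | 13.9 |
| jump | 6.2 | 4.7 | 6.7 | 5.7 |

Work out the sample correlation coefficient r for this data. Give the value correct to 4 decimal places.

0.5752

n = 4, Σx = 52.8, Σy = 23.3, Σx² = 700.28, Σy² = 137.91, Σxy = 309.11
nΣxy − ΣxΣy = 1236.44 − 1230.24 = 6.2
nΣx² − (Σx)² = 2801.12 − 2787.84 = 13.28; nΣy² − (Σy)² = 551.64 − 542.89 = 8.75
r = 6.2 / √(13.28 × 8.75) = 6.2 / 10.7796 ≈ 0.5752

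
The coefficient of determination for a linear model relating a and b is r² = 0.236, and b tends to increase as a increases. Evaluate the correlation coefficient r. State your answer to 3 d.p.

|r| = √0.236 = 0.486
The association is positive, so r = 0.486.

0.486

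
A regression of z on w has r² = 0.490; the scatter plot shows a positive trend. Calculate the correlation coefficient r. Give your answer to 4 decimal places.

0.7000

|r| = √0.490 = 0.7000
The association is positive, so r = 0.7000.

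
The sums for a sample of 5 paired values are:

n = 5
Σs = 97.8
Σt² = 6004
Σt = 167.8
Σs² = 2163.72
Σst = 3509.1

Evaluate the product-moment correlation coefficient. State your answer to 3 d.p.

0.742

r = (nΣst − ΣsΣt) / √[(nΣs² − (Σs)²)(nΣt² − (Σt)²)]
Numerator: 5×3509.1 − 97.8×167.8 = 1134.66
Denominator: √[(10818.6 − 9564.84)(30020 − 28156.84)] = √[1253.76 × 1863.16] = 1528.3833
r = 1134.66 / 1528.3833 ≈ 0.742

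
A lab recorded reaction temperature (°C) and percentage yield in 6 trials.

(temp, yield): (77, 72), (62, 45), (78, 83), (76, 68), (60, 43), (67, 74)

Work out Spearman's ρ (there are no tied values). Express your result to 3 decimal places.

0.829

Rank temp: 5, 2, 6, 4, 1, 3
Rank yield: 4, 2, 6, 3, 1, 5
d = rank(temp) − rank(yield): 1, 0, 0, 1, 0, -2; Σd² = 6
ρ = 1 − 6Σd² / [n(n²−1)] = 1 − 6×6 / (6×35) = 1 − 36/210 ≈ 0.829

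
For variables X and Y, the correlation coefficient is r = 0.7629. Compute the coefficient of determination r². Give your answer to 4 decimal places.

r² = (0.7629)² = 0.5820

0.5820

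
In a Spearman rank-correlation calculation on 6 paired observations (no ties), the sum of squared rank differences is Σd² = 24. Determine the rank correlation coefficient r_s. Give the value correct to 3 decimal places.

0.314

ρ = 1 − 6Σd² / [n(n²−1)] = 1 − 6×24 / (6×35)
  = 1 − 144/210 = 1 − 0.6857 ≈ 0.314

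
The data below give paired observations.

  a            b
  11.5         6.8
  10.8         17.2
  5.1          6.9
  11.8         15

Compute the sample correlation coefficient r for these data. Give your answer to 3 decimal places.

n = 4, Σa = 39.2, Σb = 45.9, Σa² = 414.14, Σb² = 614.69, Σab = 476.15
nΣab − ΣaΣb = 1904.6 − 1799.28 = 105.32
nΣa² − (Σa)² = 1656.56 − 1536.64 = 119.92; nΣb² − (Σb)² = 2458.76 − 2106.81 = 351.95
r = 105.32 / √(119.92 × 351.95) = 105.32 / 205.4406 ≈ 0.513

0.513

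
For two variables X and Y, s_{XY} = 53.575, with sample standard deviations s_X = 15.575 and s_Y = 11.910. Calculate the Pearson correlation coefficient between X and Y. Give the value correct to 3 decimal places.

0.289

r = Cov(X,Y) / (s_X · s_Y) = 53.575 / (15.575 × 11.910)
  = 53.575 / 185.4982 ≈ 0.289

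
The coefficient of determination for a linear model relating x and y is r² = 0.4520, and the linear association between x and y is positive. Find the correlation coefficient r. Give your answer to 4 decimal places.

|r| = √0.4520 = 0.6723
The association is positive, so r = 0.6723.

0.6723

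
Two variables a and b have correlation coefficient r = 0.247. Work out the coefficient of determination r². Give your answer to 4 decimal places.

r² = (0.247)² = 0.0610

0.0610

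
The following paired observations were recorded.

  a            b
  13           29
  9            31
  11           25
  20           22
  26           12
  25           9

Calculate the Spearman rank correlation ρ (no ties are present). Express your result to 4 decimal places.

Rank a: 3, 1, 2, 4, 6, 5
Rank b: 5, 6, 4, 3, 2, 1
d = rank(a) − rank(b): -2, -5, -2, 1, 4, 4; Σd² = 66
ρ = 1 − 6Σd² / [n(n²−1)] = 1 − 6×66 / (6×35) = 1 − 396/210 ≈ -0.8857

-0.8857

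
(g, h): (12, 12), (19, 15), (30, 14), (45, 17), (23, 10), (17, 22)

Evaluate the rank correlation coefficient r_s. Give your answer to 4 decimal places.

0.0857

Rank g: 1, 3, 5, 6, 4, 2
Rank h: 2, 4, 3, 5, 1, 6
d = rank(g) − rank(h): -1, -1, 2, 1, 3, -4; Σd² = 32
ρ = 1 − 6Σd² / [n(n²−1)] = 1 − 6×32 / (6×35) = 1 − 192/210 ≈ 0.0857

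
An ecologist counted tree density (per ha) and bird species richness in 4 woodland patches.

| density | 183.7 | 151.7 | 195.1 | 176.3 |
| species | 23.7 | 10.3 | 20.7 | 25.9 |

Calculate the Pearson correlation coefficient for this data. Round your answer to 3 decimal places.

n = 4, Σx = 706.8, Σy = 80.6, Σx² = 125904.28, Σy² = 1767.08, Σxy = 14520.94
nΣxy − ΣxΣy = 58083.76 − 56968.08 = 1115.68
nΣx² − (Σx)² = 503617.12 − 499566.24 = 4050.88; nΣy² − (Σy)² = 7068.32 − 6496.36 = 571.96
r = 1115.68 / √(4050.88 × 571.96) = 1115.68 / 1522.1502 ≈ 0.733

0.733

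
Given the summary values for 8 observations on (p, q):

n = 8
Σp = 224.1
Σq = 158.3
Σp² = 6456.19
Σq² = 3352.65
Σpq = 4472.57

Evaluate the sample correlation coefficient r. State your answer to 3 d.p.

r = (nΣpq − ΣpΣq) / √[(nΣp² − (Σp)²)(nΣq² − (Σq)²)]
Numerator: 8×4472.57 − 224.1×158.3 = 305.53
Denominator: √[(51649.52 − 50220.81)(26821.2 − 25058.89)] = √[1428.71 × 1762.31] = 1586.7671
r = 305.53 / 1586.7671 ≈ 0.193

0.193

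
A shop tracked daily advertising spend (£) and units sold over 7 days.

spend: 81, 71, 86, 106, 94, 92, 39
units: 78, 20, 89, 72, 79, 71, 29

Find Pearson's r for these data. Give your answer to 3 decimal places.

n = 7, Σx = 569, Σy = 438, Σx² = 49055, Σy² = 31712, Σxy = 38113
nΣxy − ΣxΣy = 266791 − 249222 = 17569
nΣx² − (Σx)² = 343385 − 323761 = 19624; nΣy² − (Σy)² = 221984 − 191844 = 30140
r = 17569 / √(19624 × 30140) = 17569 / 24320.1020 ≈ 0.722

0.722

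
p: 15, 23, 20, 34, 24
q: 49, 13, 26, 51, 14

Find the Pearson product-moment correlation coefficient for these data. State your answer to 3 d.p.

n = 5, Σp = 116, Σq = 153, Σp² = 2886, Σq² = 6043, Σpq = 3624
nΣpq − ΣpΣq = 18120 − 17748 = 372
nΣp² − (Σp)² = 14430 − 13456 = 974; nΣq² − (Σq)² = 30215 − 23409 = 6806
r = 372 / √(974 × 6806) = 372 / 2574.6930 ≈ 0.144

0.144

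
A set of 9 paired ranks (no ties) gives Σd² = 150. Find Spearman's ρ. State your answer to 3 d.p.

-0.250

ρ = 1 − 6Σd² / [n(n²−1)] = 1 − 6×150 / (9×80)
  = 1 − 900/720 = 1 − 1.2500 ≈ -0.250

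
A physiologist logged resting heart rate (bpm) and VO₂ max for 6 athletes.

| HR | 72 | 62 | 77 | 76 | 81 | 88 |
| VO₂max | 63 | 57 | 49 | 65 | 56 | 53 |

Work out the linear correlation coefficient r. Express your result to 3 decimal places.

n = 6, Σx = 456, Σy = 343, Σx² = 35038, Σy² = 19789, Σxy = 25983
nΣxy − ΣxΣy = 155898 − 156408 = -510
nΣx² − (Σx)² = 210228 − 207936 = 2292; nΣy² − (Σy)² = 118734 − 117649 = 1085
r = -510 / √(2292 × 1085) = -510 / 1576.9654 ≈ -0.323

-0.323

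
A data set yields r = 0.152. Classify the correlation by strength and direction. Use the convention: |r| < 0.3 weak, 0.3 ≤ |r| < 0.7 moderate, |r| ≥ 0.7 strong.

weak positive

r = 0.152 > 0 so the relationship is positive.
|r| = 0.152, which falls in the weak range.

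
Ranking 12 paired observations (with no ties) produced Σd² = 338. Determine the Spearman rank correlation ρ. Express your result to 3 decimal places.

-0.182

ρ = 1 − 6Σd² / [n(n²−1)] = 1 − 6×338 / (12×143)
  = 1 − 2028/1716 = 1 − 1.1818 ≈ -0.182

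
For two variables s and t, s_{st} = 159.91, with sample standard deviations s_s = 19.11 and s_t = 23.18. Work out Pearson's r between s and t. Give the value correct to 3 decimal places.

0.361

r = Cov(s,t) / (s_s · s_t) = 159.91 / (19.11 × 23.18)
  = 159.91 / 442.9698 ≈ 0.361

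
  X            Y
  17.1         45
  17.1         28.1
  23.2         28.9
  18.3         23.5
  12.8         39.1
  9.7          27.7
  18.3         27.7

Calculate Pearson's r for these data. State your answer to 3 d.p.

-0.176

n = 7, ΣX = 116.5, ΣY = 220, ΣX² = 2050.77, ΣY² = 7265.46, ΣXY = 3626.62
nΣXY − ΣXΣY = 25386.34 − 25630 = -243.66
nΣX² − (ΣX)² = 14355.39 − 13572.25 = 783.14; nΣY² − (ΣY)² = 50858.22 − 48400 = 2458.22
r = -243.66 / √(783.14 × 2458.22) = -243.66 / 1387.4907 ≈ -0.176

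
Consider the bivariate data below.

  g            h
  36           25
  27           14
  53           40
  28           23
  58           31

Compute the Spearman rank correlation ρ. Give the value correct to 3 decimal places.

Rank g: 3, 1, 4, 2, 5
Rank h: 3, 1, 5, 2, 4
d = rank(g) − rank(h): 0, 0, -1, 0, 1; Σd² = 2
ρ = 1 − 6Σd² / [n(n²−1)] = 1 − 6×2 / (5×24) = 1 − 12/120 ≈ 0.900

0.900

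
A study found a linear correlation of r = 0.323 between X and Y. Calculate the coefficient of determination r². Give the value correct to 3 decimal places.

r² = (0.323)² = 0.104

0.104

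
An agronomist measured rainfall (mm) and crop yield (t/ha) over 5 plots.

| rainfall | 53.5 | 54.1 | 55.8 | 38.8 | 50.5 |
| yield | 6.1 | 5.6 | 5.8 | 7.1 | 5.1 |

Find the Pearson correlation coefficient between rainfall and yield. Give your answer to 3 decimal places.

n = 5, Σx = 252.7, Σy = 29.7, Σx² = 12958.39, Σy² = 178.63, Σxy = 1485.98
nΣxy − ΣxΣy = 7429.9 − 7505.19 = -75.29
nΣx² − (Σx)² = 64791.95 − 63857.29 = 934.66; nΣy² − (Σy)² = 893.15 − 882.09 = 11.06
r = -75.29 / √(934.66 × 11.06) = -75.29 / 101.6727 ≈ -0.741

-0.741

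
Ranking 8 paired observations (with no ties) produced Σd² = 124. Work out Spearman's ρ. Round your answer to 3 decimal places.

ρ = 1 − 6Σd² / [n(n²−1)] = 1 − 6×124 / (8×63)
  = 1 − 744/504 = 1 − 1.4762 ≈ -0.476

-0.476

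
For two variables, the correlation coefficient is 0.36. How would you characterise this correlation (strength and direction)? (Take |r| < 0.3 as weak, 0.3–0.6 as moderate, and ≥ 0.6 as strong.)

r = 0.36 > 0 so the relationship is positive.
|r| = 0.36, which falls in the moderate range.

moderate positive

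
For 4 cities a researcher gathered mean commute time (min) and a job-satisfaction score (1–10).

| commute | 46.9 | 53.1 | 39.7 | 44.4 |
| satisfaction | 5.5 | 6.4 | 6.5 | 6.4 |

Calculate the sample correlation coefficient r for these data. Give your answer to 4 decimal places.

n = 4, Σx = 184.1, Σy = 24.8, Σx² = 8566.67, Σy² = 154.42, Σxy = 1140
nΣxy − ΣxΣy = 4560 − 4565.68 = -5.68
nΣx² − (Σx)² = 34266.68 − 33892.81 = 373.87; nΣy² − (Σy)² = 617.68 − 615.04 = 2.64
r = -5.68 / √(373.87 × 2.64) = -5.68 / 31.4168 ≈ -0.1808

-0.1808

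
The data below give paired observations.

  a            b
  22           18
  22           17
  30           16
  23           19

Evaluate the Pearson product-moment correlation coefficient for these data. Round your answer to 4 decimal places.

n = 4, Σa = 97, Σb = 70, Σa² = 2397, Σb² = 1230, Σab = 1687
nΣab − ΣaΣb = 6748 − 6790 = -42
nΣa² − (Σa)² = 9588 − 9409 = 179; nΣb² − (Σb)² = 4920 − 4900 = 20
r = -42 / √(179 × 20) = -42 / 59.8331 ≈ -0.7020

-0.7020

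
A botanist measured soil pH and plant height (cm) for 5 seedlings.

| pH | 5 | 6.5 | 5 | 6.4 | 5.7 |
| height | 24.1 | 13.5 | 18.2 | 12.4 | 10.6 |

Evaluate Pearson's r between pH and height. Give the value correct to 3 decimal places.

-0.741

n = 5, Σx = 28.6, Σy = 78.8, Σx² = 165.7, Σy² = 1360.42, Σxy = 439.03
nΣxy − ΣxΣy = 2195.15 − 2253.68 = -58.53
nΣx² − (Σx)² = 828.5 − 817.96 = 10.54; nΣy² − (Σy)² = 6802.1 − 6209.44 = 592.66
r = -58.53 / √(10.54 × 592.66) = -58.53 / 79.0357 ≈ -0.741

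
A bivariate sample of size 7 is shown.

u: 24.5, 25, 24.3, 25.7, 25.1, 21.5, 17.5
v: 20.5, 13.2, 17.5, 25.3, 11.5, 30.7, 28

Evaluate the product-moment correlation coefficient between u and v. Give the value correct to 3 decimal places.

n = 7, Σu = 163.6, Σv = 146.7, Σu² = 3874.74, Σv² = 3399.57, Σuv = 3346.41
nΣuv − ΣuΣv = 23424.87 − 24000.12 = -575.25
nΣu² − (Σu)² = 27123.18 − 26764.96 = 358.22; nΣv² − (Σv)² = 23796.99 − 21520.89 = 2276.1
r = -575.25 / √(358.22 × 2276.1) = -575.25 / 902.9643 ≈ -0.637

-0.637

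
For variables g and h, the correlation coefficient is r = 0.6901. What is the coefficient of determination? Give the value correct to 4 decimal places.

0.4762

r² = (0.6901)² = 0.4762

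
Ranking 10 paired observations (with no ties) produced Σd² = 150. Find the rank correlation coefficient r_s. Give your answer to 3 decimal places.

0.091

ρ = 1 − 6Σd² / [n(n²−1)] = 1 − 6×150 / (10×99)
  = 1 − 900/990 = 1 − 0.9091 ≈ 0.091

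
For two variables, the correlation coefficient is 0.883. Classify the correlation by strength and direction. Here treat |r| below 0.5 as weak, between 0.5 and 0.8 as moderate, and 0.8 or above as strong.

strong positive

r = 0.883 > 0 so the relationship is positive.
|r| = 0.883, which falls in the strong range.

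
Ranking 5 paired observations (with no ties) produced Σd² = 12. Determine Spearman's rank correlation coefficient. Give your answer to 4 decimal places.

ρ = 1 − 6Σd² / [n(n²−1)] = 1 − 6×12 / (5×24)
  = 1 − 72/120 = 1 − 0.60000 ≈ 0.4000

0.4000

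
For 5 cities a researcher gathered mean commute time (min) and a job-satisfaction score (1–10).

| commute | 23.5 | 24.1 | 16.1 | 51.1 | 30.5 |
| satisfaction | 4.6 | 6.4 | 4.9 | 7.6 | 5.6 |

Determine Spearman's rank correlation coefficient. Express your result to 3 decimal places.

0.800

Rank commute: 2, 3, 1, 5, 4
Rank satisfaction: 1, 4, 2, 5, 3
d = rank(commute) − rank(satisfaction): 1, -1, -1, 0, 1; Σd² = 4
ρ = 1 − 6Σd² / [n(n²−1)] = 1 − 6×4 / (5×24) = 1 − 24/120 ≈ 0.800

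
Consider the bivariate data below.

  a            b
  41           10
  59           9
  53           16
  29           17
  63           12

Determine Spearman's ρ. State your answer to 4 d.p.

Rank a: 2, 4, 3, 1, 5
Rank b: 2, 1, 4, 5, 3
d = rank(a) − rank(b): 0, 3, -1, -4, 2; Σd² = 30
ρ = 1 − 6Σd² / [n(n²−1)] = 1 − 6×30 / (5×24) = 1 − 180/120 ≈ -0.5000

-0.5000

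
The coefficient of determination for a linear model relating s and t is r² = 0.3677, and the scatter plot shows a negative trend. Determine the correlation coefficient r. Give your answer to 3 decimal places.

-0.606

|r| = √0.3677 = 0.606
The association is negative, so r = −0.606.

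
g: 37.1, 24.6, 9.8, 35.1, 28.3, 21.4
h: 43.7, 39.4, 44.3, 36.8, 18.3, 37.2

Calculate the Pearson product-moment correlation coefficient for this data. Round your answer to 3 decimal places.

-0.196

n = 6, Σg = 156.3, Σh = 219.7, Σg² = 4568.47, Σh² = 8497.51, Σgh = 5630.3
nΣgh − ΣgΣh = 33781.8 − 34339.11 = -557.31
nΣg² − (Σg)² = 27410.82 − 24429.69 = 2981.13; nΣh² − (Σh)² = 50985.06 − 48268.09 = 2716.97
r = -557.31 / √(2981.13 × 2716.97) = -557.31 / 2845.9868 ≈ -0.196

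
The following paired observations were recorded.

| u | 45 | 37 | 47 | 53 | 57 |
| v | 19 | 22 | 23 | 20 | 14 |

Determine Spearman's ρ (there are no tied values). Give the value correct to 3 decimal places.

-0.500

Rank u: 2, 1, 3, 4, 5
Rank v: 2, 4, 5, 3, 1
d = rank(u) − rank(v): 0, -3, -2, 1, 4; Σd² = 30
ρ = 1 − 6Σd² / [n(n²−1)] = 1 − 6×30 / (5×24) = 1 − 180/120 ≈ -0.500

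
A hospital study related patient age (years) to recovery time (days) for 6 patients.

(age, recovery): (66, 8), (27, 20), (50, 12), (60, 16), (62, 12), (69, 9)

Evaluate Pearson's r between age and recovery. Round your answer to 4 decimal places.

-0.8442

n = 6, Σx = 334, Σy = 77, Σx² = 19790, Σy² = 1089, Σxy = 3993
nΣxy − ΣxΣy = 23958 − 25718 = -1760
nΣx² − (Σx)² = 118740 − 111556 = 7184; nΣy² − (Σy)² = 6534 − 5929 = 605
r = -1760 / √(7184 × 605) = -1760 / 2084.7830 ≈ -0.8442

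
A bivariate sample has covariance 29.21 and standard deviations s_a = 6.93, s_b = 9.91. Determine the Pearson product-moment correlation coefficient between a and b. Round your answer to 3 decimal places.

0.425

r = Cov(a,b) / (s_a · s_b) = 29.21 / (6.93 × 9.91)
  = 29.21 / 68.6763 ≈ 0.425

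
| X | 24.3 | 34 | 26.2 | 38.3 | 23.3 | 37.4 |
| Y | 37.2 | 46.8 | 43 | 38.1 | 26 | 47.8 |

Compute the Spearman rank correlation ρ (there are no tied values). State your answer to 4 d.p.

0.6571

Rank X: 2, 4, 3, 6, 1, 5
Rank Y: 2, 5, 4, 3, 1, 6
d = rank(X) − rank(Y): 0, -1, -1, 3, 0, -1; Σd² = 12
ρ = 1 − 6Σd² / [n(n²−1)] = 1 − 6×12 / (6×35) = 1 − 72/210 ≈ 0.6571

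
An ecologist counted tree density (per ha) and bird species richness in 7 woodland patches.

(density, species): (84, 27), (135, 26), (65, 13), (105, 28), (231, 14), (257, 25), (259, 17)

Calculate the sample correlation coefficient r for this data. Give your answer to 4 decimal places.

n = 7, Σx = 1136, Σy = 150, Σx² = 227022, Σy² = 3468, Σxy = 23625
nΣxy − ΣxΣy = 165375 − 170400 = -5025
nΣx² − (Σx)² = 1589154 − 1290496 = 298658; nΣy² − (Σy)² = 24276 − 22500 = 1776
r = -5025 / √(298658 × 1776) = -5025 / 23030.7752 ≈ -0.2182

-0.2182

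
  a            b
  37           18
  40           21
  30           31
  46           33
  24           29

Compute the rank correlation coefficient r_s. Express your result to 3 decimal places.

Rank a: 3, 4, 2, 5, 1
Rank b: 1, 2, 4, 5, 3
d = rank(a) − rank(b): 2, 2, -2, 0, -2; Σd² = 16
ρ = 1 − 6Σd² / [n(n²−1)] = 1 − 6×16 / (5×24) = 1 − 96/120 ≈ 0.200

0.200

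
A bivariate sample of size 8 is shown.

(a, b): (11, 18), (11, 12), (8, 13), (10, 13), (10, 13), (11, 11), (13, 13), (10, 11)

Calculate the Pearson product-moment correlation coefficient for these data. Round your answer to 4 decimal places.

n = 8, Σa = 84, Σb = 104, Σa² = 896, Σb² = 1386, Σab = 1094
nΣab − ΣaΣb = 8752 − 8736 = 16
nΣa² − (Σa)² = 7168 − 7056 = 112; nΣb² − (Σb)² = 11088 − 10816 = 272
r = 16 / √(112 × 272) = 16 / 174.5394 ≈ 0.0917

0.0917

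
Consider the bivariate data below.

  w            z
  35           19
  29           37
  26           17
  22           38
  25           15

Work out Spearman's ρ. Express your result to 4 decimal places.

-0.1000

Rank w: 5, 4, 3, 1, 2
Rank z: 3, 4, 2, 5, 1
d = rank(w) − rank(z): 2, 0, 1, -4, 1; Σd² = 22
ρ = 1 − 6Σd² / [n(n²−1)] = 1 − 6×22 / (5×24) = 1 − 132/120 ≈ -0.1000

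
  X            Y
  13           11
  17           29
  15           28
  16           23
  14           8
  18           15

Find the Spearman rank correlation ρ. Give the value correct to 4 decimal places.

0.5429

Rank X: 1, 5, 3, 4, 2, 6
Rank Y: 2, 6, 5, 4, 1, 3
d = rank(X) − rank(Y): -1, -1, -2, 0, 1, 3; Σd² = 16
ρ = 1 − 6Σd² / [n(n²−1)] = 1 − 6×16 / (6×35) = 1 − 96/210 ≈ 0.5429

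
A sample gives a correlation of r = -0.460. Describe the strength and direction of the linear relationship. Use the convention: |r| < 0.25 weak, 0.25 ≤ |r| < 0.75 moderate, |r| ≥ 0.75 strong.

r = -0.460 < 0 so the relationship is negative.
|r| = 0.460, which falls in the moderate range.

moderate negative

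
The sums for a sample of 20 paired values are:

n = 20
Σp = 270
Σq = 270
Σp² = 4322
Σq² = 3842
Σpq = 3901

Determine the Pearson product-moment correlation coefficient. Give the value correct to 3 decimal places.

r = (nΣpq − ΣpΣq) / √[(nΣp² − (Σp)²)(nΣq² − (Σq)²)]
Numerator: 20×3901 − 270×270 = 5120
Denominator: √[(86440 − 72900)(76840 − 72900)] = √[13540 × 3940] = 7303.9441
r = 5120 / 7303.9441 ≈ 0.701

0.701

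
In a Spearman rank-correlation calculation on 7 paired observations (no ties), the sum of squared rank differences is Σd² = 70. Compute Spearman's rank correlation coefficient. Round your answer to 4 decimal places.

-0.2500

ρ = 1 − 6Σd² / [n(n²−1)] = 1 − 6×70 / (7×48)
  = 1 − 420/336 = 1 − 1.25000 ≈ -0.2500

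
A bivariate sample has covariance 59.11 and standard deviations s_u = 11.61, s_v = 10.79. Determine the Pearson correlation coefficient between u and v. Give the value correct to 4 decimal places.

0.4719

r = Cov(u,v) / (s_u · s_v) = 59.11 / (11.61 × 10.79)
  = 59.11 / 125.2719 ≈ 0.4719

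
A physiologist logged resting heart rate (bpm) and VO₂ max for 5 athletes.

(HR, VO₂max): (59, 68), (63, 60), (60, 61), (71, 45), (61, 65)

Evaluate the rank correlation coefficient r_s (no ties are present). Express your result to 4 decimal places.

-0.9000

Rank HR: 1, 4, 2, 5, 3
Rank VO₂max: 5, 2, 3, 1, 4
d = rank(HR) − rank(VO₂max): -4, 2, -1, 4, -1; Σd² = 38
ρ = 1 − 6Σd² / [n(n²−1)] = 1 − 6×38 / (5×24) = 1 − 228/120 ≈ -0.9000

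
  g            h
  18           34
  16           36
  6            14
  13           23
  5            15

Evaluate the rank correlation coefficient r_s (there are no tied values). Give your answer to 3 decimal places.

0.800

Rank g: 5, 4, 2, 3, 1
Rank h: 4, 5, 1, 3, 2
d = rank(g) − rank(h): 1, -1, 1, 0, -1; Σd² = 4
ρ = 1 − 6Σd² / [n(n²−1)] = 1 − 6×4 / (5×24) = 1 − 24/120 ≈ 0.800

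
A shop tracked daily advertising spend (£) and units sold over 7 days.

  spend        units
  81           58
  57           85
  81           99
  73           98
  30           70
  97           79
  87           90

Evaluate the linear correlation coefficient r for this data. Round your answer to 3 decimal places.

n = 7, Σx = 506, Σy = 579, Σx² = 39578, Σy² = 49235, Σxy = 42309
nΣxy − ΣxΣy = 296163 − 292974 = 3189
nΣx² − (Σx)² = 277046 − 256036 = 21010; nΣy² − (Σy)² = 344645 − 335241 = 9404
r = 3189 / √(21010 × 9404) = 3189 / 14056.2456 ≈ 0.227

0.227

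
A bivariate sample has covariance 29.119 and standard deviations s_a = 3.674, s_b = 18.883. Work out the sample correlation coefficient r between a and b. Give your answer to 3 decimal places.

r = Cov(a,b) / (s_a · s_b) = 29.119 / (3.674 × 18.883)
  = 29.119 / 69.3761 ≈ 0.420

0.420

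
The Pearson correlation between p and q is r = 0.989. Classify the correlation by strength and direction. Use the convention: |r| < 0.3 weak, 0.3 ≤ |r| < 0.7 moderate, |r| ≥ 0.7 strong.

r = 0.989 > 0 so the relationship is positive.
|r| = 0.989, which falls in the strong range.

strong positive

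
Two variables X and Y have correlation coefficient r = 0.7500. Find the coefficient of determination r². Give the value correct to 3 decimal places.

r² = (0.7500)² = 0.563

0.563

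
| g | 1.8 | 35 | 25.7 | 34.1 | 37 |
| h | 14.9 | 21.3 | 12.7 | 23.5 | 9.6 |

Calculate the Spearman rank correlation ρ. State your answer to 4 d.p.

-0.2000

Rank g: 1, 4, 2, 3, 5
Rank h: 3, 4, 2, 5, 1
d = rank(g) − rank(h): -2, 0, 0, -2, 4; Σd² = 24
ρ = 1 − 6Σd² / [n(n²−1)] = 1 − 6×24 / (5×24) = 1 − 144/120 ≈ -0.2000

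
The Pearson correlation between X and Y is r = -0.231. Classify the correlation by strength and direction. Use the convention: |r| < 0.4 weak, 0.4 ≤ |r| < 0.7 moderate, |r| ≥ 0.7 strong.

weak negative

r = -0.231 < 0 so the relationship is negative.
|r| = 0.231, which falls in the weak range.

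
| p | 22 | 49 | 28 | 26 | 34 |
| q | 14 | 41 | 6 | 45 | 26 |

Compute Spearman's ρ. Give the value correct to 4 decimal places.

Rank p: 1, 5, 3, 2, 4
Rank q: 2, 4, 1, 5, 3
d = rank(p) − rank(q): -1, 1, 2, -3, 1; Σd² = 16
ρ = 1 − 6Σd² / [n(n²−1)] = 1 − 6×16 / (5×24) = 1 − 96/120 ≈ 0.2000

0.2000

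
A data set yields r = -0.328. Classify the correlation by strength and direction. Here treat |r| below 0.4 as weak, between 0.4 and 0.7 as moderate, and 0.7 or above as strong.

r = -0.328 < 0 so the relationship is negative.
|r| = 0.328, which falls in the weak range.

weak negative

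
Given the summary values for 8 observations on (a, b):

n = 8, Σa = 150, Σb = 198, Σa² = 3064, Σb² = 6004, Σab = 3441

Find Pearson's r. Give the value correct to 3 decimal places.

-0.515

r = (nΣab − ΣaΣb) / √[(nΣa² − (Σa)²)(nΣb² − (Σb)²)]
Numerator: 8×3441 − 150×198 = -2172
Denominator: √[(24512 − 22500)(48032 − 39204)] = √[2012 × 8828] = 4214.4912
r = -2172 / 4214.4912 ≈ -0.515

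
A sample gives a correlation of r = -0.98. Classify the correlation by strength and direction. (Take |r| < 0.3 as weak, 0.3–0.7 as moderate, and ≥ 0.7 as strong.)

strong negative

r = -0.98 < 0 so the relationship is negative.
|r| = 0.98, which falls in the strong range.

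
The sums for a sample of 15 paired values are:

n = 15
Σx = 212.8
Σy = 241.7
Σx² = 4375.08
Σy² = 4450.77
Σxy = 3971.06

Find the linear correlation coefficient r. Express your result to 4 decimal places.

0.6242

r = (nΣxy − ΣxΣy) / √[(nΣx² − (Σx)²)(nΣy² − (Σy)²)]
Numerator: 15×3971.06 − 212.8×241.7 = 8132.14
Denominator: √[(65626.2 − 45283.84)(66761.55 − 58418.89)] = √[20342.36 × 8342.66] = 13027.2558
r = 8132.14 / 13027.2558 ≈ 0.6242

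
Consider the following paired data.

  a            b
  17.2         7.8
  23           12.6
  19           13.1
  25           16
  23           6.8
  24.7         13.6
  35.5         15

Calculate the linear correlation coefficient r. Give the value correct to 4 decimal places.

n = 7, Σa = 167.4, Σb = 84.9, Σa² = 4210.18, Σb² = 1103.41, Σab = 2097.68
nΣab − ΣaΣb = 14683.76 − 14212.26 = 471.5
nΣa² − (Σa)² = 29471.26 − 28022.76 = 1448.5; nΣb² − (Σb)² = 7723.87 − 7208.01 = 515.86
r = 471.5 / √(1448.5 × 515.86) = 471.5 / 864.4207 ≈ 0.5455

0.5455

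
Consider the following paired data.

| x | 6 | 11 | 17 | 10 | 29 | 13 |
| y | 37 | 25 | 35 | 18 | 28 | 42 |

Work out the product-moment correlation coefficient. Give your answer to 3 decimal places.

n = 6, Σx = 86, Σy = 185, Σx² = 1556, Σy² = 6091, Σxy = 2630
nΣxy − ΣxΣy = 15780 − 15910 = -130
nΣx² − (Σx)² = 9336 − 7396 = 1940; nΣy² − (Σy)² = 36546 − 34225 = 2321
r = -130 / √(1940 × 2321) = -130 / 2121.9661 ≈ -0.061

-0.061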